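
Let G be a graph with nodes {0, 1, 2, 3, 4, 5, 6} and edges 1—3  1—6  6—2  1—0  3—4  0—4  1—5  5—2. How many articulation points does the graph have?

Removing 1 increases the component count from 1 to 2, so 1 is a cut vertex.
By contrast removing 2 leaves 1 component; it is not a cut vertex. No other vertex is a cut vertex either.

1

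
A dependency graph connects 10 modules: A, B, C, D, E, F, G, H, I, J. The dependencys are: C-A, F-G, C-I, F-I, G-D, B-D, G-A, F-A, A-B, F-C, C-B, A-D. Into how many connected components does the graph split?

4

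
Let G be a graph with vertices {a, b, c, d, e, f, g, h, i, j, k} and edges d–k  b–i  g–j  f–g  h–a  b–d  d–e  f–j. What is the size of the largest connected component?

c is isolated — a component by itself.
Starting from a we can reach a, h. That is one component of size 2.
Starting from f we can reach f, g, j. That is one component of size 3.
Starting from b we can reach b, d, e, i, k. That is one component of size 5.
The largest has 5 vertices.

5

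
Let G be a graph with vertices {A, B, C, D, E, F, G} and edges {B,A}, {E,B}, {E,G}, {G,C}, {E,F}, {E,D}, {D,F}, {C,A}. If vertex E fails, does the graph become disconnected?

Deleting E raises the number of components from 1 to 2, so E is a cut vertex.

Yes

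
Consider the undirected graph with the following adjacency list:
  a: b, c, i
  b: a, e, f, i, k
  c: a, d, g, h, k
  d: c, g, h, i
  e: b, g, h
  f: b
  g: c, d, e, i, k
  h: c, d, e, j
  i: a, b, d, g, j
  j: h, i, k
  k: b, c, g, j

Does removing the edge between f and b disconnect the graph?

Yes

Removing f-b leaves no path between f and b: the component count goes from 1 to 2. So it is a bridge.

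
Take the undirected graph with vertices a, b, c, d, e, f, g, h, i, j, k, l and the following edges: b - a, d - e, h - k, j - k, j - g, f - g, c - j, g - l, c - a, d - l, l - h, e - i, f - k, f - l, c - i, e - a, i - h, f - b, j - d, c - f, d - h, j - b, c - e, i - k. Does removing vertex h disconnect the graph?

Deleting h leaves 1 component (was 1) (its neighbors d, i, k, l remain connected to each other), so h is not a cut vertex.

No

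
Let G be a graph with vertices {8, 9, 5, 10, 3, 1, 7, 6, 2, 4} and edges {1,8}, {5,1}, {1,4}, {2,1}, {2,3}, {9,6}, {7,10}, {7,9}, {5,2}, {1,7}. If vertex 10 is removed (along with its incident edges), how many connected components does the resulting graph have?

With 10 gone, the remaining components are: {1, 2, 3, 4, 5, 6, 7, 8, 9}.
That is 1 component.

1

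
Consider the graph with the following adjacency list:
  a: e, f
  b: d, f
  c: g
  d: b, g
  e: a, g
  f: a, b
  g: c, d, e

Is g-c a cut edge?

Yes

Removing g-c leaves no path between g and c: the component count goes from 1 to 2. So it is a bridge.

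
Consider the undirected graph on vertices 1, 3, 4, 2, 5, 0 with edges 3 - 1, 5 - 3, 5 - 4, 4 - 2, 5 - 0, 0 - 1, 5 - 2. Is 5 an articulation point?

Deleting 5 raises the number of components from 1 to 2, so 5 is a cut vertex.

Yes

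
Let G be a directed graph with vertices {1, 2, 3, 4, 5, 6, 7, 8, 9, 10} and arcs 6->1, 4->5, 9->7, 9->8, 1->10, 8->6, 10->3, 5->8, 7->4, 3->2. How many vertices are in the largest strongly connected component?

1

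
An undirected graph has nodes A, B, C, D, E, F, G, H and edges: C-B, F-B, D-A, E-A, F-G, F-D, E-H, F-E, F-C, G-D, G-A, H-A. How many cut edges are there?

The edges on the cycle F-C-B-F are not bridges since each lies on that cycle.
Every edge lies on some cycle, so there are no bridges.

0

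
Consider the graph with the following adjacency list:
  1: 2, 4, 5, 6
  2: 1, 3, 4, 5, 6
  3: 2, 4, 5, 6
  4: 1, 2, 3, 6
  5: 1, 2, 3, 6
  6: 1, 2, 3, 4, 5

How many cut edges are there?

0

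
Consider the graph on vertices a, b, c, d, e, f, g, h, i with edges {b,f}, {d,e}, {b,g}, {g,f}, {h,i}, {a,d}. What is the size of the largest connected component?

3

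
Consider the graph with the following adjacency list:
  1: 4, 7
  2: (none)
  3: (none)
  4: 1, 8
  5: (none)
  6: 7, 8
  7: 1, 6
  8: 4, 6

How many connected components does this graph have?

4

5 is isolated — a component by itself.
3 is isolated — a component by itself.
2 is isolated — a component by itself.
Starting from 1 we can reach 1, 4, 6, 7, 8. That is one component of size 5.
Total: 4 components.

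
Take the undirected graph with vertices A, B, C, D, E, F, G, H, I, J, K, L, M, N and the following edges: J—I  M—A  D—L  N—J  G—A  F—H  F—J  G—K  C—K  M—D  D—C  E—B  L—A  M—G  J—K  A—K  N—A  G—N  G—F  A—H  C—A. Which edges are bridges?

The edges on the cycle M-D-C-K-A-M are not bridges since each lies on that cycle.
But removing E—B disconnects E from B; removing I—J disconnects I from J — these are bridges.

B-E, I-J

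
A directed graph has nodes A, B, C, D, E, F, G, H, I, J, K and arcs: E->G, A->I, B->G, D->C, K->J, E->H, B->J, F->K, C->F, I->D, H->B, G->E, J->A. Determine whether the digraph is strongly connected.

There is no directed path from A to E, so the graph is not strongly connected.

No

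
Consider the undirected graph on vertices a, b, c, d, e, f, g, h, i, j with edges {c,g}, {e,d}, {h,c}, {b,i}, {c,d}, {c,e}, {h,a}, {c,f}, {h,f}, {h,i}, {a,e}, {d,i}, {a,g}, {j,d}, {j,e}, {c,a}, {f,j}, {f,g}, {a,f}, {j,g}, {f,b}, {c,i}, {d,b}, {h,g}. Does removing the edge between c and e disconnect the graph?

After removing c-e, the path c-a-e still connects them, so the edge is not a bridge.

No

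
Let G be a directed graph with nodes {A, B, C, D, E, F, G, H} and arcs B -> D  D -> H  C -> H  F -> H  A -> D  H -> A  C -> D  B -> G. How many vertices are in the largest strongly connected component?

3

{A, D, H} are all mutually reachable — one SCC of size 3.
{F} is an SCC by itself.
{E} is an SCC by itself.
{G} is an SCC by itself.
{C} is an SCC by itself.
(and 1 more singleton SCC)
The largest has 3 vertices.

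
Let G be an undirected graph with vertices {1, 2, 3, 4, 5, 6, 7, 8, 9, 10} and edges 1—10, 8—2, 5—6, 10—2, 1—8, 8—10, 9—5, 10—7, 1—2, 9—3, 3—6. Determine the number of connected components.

4 is isolated — a component by itself.
Starting from 3 we can reach 3, 5, 6, 9. That is one component of size 4.
Starting from 1 we can reach 1, 2, 7, 8, 10. That is one component of size 5.
Total: 3 components.

3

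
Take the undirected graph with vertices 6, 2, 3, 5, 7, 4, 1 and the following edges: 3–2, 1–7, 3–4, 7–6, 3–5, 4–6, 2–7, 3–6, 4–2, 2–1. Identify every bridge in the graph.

3-5

The edges on the cycle 2-1-7-2 are not bridges since each lies on that cycle.
But removing 3–5 disconnects 3 from 5 — this is a bridge.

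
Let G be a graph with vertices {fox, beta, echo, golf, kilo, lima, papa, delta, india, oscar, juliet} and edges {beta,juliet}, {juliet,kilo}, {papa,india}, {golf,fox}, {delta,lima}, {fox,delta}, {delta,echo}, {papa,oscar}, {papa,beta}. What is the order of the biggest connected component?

Starting from fox we can reach fox, echo, golf, lima, delta. That is one component of size 5.
Starting from beta we can reach beta, kilo, papa, india, oscar, juliet. That is one component of size 6.
The largest has 6 vertices.

6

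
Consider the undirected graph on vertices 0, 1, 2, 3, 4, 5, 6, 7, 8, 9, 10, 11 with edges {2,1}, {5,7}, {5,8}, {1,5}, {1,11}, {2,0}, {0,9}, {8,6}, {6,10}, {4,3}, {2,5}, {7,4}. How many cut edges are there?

9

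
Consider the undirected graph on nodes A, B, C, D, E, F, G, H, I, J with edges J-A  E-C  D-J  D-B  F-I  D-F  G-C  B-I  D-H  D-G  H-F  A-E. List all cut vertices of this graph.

D

Removing D increases the component count from 1 to 2, so D is a cut vertex.
By contrast removing A leaves 1 component; it is not a cut vertex. No other vertex is a cut vertex either.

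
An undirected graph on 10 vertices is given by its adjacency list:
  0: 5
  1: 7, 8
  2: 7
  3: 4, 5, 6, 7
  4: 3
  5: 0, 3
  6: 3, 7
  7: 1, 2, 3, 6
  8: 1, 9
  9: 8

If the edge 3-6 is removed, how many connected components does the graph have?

3 and 6 are still connected via 3-7-6, so the component count stays at 1.

1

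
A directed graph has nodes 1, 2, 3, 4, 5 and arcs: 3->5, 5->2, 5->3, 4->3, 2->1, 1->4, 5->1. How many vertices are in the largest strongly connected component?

5

{1, 2, 3, 4, 5} are all mutually reachable — one SCC of size 5.
The largest has 5 vertices.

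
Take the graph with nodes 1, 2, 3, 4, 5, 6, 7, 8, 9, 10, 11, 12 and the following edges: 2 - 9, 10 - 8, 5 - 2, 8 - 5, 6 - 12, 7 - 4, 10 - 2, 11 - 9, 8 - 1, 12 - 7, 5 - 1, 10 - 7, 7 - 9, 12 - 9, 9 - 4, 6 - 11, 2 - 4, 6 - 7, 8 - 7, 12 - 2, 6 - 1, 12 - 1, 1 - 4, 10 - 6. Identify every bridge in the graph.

none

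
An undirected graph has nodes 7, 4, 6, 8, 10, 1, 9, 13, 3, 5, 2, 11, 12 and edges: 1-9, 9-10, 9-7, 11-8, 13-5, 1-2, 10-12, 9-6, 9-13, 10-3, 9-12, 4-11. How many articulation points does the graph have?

5

Removing 1 increases the component count from 2 to 3, so 1 is a cut vertex.
Removing 9 increases the component count from 2 to 6, so 9 is a cut vertex.
Removing 10 increases the component count from 2 to 3, so 10 is a cut vertex.
Likewise 11, 13 are cut vertices.
By contrast removing 8 leaves 2 components; it is not a cut vertex. No other vertex is a cut vertex either.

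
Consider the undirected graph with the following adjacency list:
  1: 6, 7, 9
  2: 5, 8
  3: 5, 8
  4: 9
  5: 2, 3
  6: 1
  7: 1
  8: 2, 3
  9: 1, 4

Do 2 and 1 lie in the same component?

No

The component containing 2 is {2, 3, 5, 8}, and 1 is not in it.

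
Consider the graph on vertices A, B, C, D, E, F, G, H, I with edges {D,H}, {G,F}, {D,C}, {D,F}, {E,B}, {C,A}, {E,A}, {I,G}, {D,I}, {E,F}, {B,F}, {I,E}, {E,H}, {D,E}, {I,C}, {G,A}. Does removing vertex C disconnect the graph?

No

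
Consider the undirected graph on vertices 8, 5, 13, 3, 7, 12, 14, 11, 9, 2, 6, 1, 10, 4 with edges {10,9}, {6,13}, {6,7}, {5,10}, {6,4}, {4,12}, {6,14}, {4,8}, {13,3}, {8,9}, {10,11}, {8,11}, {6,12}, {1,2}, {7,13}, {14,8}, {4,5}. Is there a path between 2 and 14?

No

The component containing 2 is {1, 2}, and 14 is not in it.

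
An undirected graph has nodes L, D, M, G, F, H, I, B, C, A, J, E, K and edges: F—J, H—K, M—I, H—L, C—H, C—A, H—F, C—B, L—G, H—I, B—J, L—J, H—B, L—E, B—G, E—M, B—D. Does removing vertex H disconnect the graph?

Yes

Deleting H raises the number of components from 1 to 2, so H is a cut vertex.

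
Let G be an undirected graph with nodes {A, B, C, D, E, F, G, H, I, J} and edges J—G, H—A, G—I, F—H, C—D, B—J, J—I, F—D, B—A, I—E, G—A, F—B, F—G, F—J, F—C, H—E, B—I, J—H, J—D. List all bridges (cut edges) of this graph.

none

The edges on the cycle F-B-A-G-J-F are not bridges since each lies on that cycle.
Every edge lies on some cycle, so there are no bridges.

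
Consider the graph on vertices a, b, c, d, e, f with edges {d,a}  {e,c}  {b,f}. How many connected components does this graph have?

3

Starting from a we can reach a, d. That is one component of size 2.
Starting from c we can reach c, e. That is one component of size 2.
Starting from b we can reach b, f. That is one component of size 2.
Total: 3 components.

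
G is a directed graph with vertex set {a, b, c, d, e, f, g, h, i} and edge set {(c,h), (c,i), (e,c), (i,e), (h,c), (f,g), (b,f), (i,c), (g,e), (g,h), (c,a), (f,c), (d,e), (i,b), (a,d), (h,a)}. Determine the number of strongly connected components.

{a, b, c, d, e, f, g, h, i} are all mutually reachable — one SCC of size 9.
That gives 1 strongly connected component.

1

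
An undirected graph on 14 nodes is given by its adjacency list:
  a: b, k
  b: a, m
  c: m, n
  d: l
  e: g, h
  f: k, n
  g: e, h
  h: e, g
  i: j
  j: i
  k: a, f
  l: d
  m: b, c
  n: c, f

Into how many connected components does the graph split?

4

Starting from i we can reach i, j. That is one component of size 2.
Starting from d we can reach d, l. That is one component of size 2.
Starting from e we can reach e, g, h. That is one component of size 3.
Starting from a we can reach a, b, c, f, k, m, n. That is one component of size 7.
Total: 4 components.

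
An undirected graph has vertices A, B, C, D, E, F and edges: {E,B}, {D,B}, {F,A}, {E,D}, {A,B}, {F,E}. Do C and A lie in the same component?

No

The component containing C is {C}, and A is not in it.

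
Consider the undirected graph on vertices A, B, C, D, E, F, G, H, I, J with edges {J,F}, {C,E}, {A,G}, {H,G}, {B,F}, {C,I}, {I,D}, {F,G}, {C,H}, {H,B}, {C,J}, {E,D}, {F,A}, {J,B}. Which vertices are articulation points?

Removing C increases the component count from 1 to 2, so C is a cut vertex.
By contrast removing E leaves 1 component; it is not a cut vertex. No other vertex is a cut vertex either.

C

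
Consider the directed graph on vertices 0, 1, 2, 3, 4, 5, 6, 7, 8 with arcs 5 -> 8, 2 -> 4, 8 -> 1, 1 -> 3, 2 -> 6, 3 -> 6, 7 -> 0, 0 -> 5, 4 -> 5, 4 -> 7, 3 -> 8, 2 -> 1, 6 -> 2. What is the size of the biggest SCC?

{0, 1, 2, 3, 4, 5, 6, 7, 8} are all mutually reachable — one SCC of size 9.
The largest has 9 vertices.

9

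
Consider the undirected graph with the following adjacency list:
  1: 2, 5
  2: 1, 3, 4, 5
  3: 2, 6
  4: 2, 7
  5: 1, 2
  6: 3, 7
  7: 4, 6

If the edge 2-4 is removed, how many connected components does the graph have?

1

2 and 4 are still connected via 2-3-6-7-4, so the component count stays at 1.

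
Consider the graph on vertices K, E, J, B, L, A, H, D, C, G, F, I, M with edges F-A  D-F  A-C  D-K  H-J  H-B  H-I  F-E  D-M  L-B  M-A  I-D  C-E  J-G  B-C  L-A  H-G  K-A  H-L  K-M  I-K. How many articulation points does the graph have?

1

Removing H increases the component count from 1 to 2, so H is a cut vertex.
By contrast removing A leaves 1 component; it is not a cut vertex. No other vertex is a cut vertex either.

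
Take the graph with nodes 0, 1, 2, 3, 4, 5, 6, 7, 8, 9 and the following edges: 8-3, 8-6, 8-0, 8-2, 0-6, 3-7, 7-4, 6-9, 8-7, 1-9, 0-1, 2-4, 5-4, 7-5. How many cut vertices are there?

1

Removing 8 increases the component count from 1 to 2, so 8 is a cut vertex.
By contrast removing 3 leaves 1 component; it is not a cut vertex. No other vertex is a cut vertex either.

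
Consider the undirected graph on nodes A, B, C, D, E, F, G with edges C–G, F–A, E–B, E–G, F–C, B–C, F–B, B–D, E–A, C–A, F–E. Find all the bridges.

B-D

The edges on the cycle F-E-B-C-F are not bridges since each lies on that cycle.
But removing D–B disconnects D from B — this is a bridge.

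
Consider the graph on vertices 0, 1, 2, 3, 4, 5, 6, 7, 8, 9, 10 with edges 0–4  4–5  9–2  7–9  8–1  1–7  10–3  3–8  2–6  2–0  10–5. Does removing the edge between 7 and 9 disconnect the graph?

After removing 7–9, the path 7-1-8-3-10-5-4-0-2-9 still connects them, so the edge is not a bridge.

No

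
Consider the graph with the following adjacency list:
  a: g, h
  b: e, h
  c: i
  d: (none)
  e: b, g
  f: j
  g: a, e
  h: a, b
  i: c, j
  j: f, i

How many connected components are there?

d is isolated — a component by itself.
Starting from c we can reach c, f, i, j. That is one component of size 4.
Starting from a we can reach a, b, e, g, h. That is one component of size 5.
Total: 3 components.

3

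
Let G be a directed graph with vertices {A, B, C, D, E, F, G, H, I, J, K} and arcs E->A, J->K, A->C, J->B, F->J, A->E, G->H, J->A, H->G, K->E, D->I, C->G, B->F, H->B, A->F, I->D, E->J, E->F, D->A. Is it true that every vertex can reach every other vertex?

No

There is no directed path from C to I, so the graph is not strongly connected.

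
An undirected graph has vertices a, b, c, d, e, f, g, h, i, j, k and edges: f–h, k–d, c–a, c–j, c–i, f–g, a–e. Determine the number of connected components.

b is isolated — a component by itself.
Starting from d we can reach d, k. That is one component of size 2.
Starting from f we can reach f, g, h. That is one component of size 3.
Starting from a we can reach a, c, e, i, j. That is one component of size 5.
Total: 4 components.

4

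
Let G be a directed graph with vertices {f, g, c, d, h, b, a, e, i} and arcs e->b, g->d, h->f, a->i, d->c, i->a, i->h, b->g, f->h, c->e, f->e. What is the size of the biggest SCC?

{b, c, d, e, g} are all mutually reachable — one SCC of size 5.
{a, i} are all mutually reachable — one SCC of size 2.
{f, h} are all mutually reachable — one SCC of size 2.
The largest has 5 vertices.

5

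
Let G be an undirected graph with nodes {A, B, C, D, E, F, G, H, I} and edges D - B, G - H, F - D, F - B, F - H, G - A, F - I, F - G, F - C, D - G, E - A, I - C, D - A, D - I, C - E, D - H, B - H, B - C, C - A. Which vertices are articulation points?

Removing G, for instance, still leaves 1 component. No single vertex removal increases the component count — the graph has no articulation points.

none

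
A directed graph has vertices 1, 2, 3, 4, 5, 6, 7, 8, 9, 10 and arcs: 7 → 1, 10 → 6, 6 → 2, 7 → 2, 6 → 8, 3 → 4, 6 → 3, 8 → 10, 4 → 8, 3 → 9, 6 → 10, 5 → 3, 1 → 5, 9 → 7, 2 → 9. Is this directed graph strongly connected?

Yes

From 5 we can reach every vertex (1, 2, 3, 4, 5, 6, 7, 8, 9, 10), and every vertex can reach 5 (1, 2, 3, 4, 5, 6, 7, 8, 9, 10). So the whole graph is one strongly connected component.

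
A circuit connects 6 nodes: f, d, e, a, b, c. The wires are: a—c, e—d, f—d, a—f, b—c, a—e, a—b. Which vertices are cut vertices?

a

Removing a increases the component count from 1 to 2, so a is a cut vertex.
By contrast removing b leaves 1 component; it is not a cut vertex. No other vertex is a cut vertex either.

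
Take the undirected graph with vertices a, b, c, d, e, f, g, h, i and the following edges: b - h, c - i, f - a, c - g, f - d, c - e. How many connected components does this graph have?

Starting from b we can reach b, h. That is one component of size 2.
Starting from a we can reach a, d, f. That is one component of size 3.
Starting from c we can reach c, e, g, i. That is one component of size 4.
Total: 3 components.

3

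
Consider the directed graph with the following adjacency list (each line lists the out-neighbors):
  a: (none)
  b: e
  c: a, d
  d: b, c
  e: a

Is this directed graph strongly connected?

No

There is no directed path from b to c, so the graph is not strongly connected.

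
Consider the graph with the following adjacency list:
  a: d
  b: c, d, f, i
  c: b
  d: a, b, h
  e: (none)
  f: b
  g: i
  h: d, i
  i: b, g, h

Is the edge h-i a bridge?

After removing h-i, the path h-d-b-i still connects them, so the edge is not a bridge.

No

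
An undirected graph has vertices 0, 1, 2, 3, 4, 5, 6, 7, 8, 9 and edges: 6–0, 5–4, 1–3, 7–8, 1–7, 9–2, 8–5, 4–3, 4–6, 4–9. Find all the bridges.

0-6, 2-9, 4-6, 4-9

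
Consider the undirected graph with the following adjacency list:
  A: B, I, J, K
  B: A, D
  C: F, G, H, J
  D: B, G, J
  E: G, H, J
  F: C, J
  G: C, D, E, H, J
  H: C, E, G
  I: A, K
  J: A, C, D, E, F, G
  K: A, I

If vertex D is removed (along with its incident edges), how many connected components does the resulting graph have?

1

With D gone, the remaining components are: {A, B, C, E, F, G, H, I, J, K}.
That is 1 component.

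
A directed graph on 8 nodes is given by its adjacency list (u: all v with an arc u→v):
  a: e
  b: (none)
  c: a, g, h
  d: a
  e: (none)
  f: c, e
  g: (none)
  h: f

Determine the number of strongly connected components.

{c, f, h} are all mutually reachable — one SCC of size 3.
{b} is an SCC by itself.
{a} is an SCC by itself.
{g} is an SCC by itself.
{e} is an SCC by itself.
(and 1 more singleton SCC)
That gives 6 strongly connected components.

6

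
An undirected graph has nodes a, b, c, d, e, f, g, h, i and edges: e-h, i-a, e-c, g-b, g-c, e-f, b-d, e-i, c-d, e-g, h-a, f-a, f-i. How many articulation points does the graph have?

1

Removing e increases the component count from 1 to 2, so e is a cut vertex.
By contrast removing h leaves 1 component; it is not a cut vertex. No other vertex is a cut vertex either.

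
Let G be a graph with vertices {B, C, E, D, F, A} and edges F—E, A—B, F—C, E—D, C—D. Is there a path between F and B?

The component containing F is {C, D, E, F}, and B is not in it.

No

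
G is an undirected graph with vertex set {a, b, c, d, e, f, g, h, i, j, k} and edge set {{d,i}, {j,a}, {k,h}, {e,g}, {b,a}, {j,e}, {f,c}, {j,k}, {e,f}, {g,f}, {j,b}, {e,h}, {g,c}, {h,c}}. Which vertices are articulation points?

Removing j increases the component count from 2 to 3, so j is a cut vertex.
By contrast removing i leaves 2 components; it is not a cut vertex. No other vertex is a cut vertex either.

j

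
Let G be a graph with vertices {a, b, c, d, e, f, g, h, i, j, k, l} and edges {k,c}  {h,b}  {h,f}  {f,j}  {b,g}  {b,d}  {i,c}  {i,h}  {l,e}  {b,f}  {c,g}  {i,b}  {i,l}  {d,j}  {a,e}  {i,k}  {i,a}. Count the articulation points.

1

Removing i increases the component count from 1 to 2, so i is a cut vertex.
By contrast removing g leaves 1 component; it is not a cut vertex. No other vertex is a cut vertex either.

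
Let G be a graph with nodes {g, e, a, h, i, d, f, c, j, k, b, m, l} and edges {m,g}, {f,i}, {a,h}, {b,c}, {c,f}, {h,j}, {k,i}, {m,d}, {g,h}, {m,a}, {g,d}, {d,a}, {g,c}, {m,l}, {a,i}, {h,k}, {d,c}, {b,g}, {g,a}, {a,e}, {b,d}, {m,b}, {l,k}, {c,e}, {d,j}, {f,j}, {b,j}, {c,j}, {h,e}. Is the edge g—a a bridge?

No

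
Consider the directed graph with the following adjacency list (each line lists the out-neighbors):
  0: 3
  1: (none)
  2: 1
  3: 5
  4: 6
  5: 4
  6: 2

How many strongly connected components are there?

{4} is an SCC by itself.
{6} is an SCC by itself.
{0} is an SCC by itself.
{2} is an SCC by itself.
{1} is an SCC by itself.
(and 2 more singleton SCCs)
That gives 7 strongly connected components.

7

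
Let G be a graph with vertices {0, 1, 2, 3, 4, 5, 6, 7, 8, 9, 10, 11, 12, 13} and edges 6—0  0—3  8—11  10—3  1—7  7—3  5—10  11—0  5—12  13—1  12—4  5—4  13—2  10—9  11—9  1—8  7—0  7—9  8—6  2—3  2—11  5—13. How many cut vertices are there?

Removing 5 increases the component count from 1 to 2, so 5 is a cut vertex.
By contrast removing 12 leaves 1 component; it is not a cut vertex. No other vertex is a cut vertex either.

1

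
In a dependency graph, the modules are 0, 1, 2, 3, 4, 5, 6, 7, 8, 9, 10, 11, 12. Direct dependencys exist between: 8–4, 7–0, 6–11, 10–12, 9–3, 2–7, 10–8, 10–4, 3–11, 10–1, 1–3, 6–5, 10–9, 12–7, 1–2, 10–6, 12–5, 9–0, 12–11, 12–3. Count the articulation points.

Removing 10 increases the component count from 1 to 2, so 10 is a cut vertex.
By contrast removing 2 leaves 1 component; it is not a cut vertex. No other vertex is a cut vertex either.

1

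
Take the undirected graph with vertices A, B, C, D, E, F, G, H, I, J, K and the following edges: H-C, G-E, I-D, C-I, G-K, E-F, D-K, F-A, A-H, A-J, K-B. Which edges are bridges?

A-J, B-K

The edges on the cycle G-E-F-A-H-C-I-D-K-G are not bridges since each lies on that cycle.
But removing K-B disconnects K from B; removing J-A disconnects J from A — these are bridges.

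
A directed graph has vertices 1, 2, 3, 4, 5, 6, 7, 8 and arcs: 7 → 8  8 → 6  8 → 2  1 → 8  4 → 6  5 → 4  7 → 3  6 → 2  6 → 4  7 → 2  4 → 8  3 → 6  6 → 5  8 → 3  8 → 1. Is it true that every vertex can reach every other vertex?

There is no directed path from 3 to 7, so the graph is not strongly connected.

No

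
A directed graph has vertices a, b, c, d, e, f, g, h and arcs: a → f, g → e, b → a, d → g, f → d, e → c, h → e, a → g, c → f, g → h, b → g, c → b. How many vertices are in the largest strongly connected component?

8

{a, b, c, d, e, f, g, h} are all mutually reachable — one SCC of size 8.
The largest has 8 vertices.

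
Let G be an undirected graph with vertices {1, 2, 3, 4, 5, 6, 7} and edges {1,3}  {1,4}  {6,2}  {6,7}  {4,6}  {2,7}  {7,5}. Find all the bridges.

The edges on the cycle 6-2-7-6 are not bridges since each lies on that cycle.
But removing 7 - 5 disconnects 7 from 5; removing 3 - 1 disconnects 3 from 1; removing 4 - 6 disconnects 4 from 6; removing 4 - 1 disconnects 4 from 1 — these are bridges.

1-3, 1-4, 4-6, 5-7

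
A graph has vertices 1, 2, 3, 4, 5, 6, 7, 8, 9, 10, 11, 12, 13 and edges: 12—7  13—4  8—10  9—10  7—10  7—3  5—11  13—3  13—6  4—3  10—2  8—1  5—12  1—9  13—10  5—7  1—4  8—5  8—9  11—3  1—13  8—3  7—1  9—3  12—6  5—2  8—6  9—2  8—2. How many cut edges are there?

The edges on the cycle 5-12-7-5 are not bridges since each lies on that cycle.
Every edge lies on some cycle, so there are no bridges.

0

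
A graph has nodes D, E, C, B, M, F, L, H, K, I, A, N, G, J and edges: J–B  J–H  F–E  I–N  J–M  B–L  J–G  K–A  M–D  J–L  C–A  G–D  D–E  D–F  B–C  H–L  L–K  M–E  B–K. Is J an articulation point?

Deleting J raises the number of components from 2 to 3, so J is a cut vertex.

Yes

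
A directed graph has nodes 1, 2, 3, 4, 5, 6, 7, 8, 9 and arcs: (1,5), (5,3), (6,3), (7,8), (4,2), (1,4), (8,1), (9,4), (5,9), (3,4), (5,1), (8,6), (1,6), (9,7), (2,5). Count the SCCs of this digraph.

{1, 2, 3, 4, 5, 6, 7, 8, 9} are all mutually reachable — one SCC of size 9.
That gives 1 strongly connected component.

1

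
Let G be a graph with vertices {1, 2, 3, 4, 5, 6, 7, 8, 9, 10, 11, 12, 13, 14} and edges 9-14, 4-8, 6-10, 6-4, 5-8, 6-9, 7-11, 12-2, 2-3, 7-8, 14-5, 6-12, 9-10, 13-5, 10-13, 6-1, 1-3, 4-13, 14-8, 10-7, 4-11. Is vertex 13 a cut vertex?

No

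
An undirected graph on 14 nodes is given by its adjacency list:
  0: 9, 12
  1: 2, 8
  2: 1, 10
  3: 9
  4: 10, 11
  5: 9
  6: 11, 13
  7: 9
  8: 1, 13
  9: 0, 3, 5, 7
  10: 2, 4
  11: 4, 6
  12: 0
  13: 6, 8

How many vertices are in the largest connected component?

8

Starting from 0 we can reach 0, 3, 5, 7, 9, 12. That is one component of size 6.
Starting from 1 we can reach 1, 2, 4, 6, 8, 10, 11, 13. That is one component of size 8.
The largest has 8 vertices.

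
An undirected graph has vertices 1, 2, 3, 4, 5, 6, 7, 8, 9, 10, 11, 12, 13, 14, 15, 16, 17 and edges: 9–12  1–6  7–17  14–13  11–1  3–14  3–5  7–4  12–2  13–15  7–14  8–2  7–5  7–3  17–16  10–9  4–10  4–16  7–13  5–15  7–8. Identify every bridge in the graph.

1-11, 1-6

The edges on the cycle 7-3-5-7 are not bridges since each lies on that cycle.
But removing 11–1 disconnects 11 from 1; removing 6–1 disconnects 6 from 1 — these are bridges.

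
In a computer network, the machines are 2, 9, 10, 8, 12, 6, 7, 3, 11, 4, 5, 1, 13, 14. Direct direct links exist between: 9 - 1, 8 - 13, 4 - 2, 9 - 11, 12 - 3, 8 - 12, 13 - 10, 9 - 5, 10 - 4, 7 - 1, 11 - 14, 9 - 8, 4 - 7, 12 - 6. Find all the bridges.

11-14, 11-9, 12-3, 12-6, 12-8, 2-4, 5-9

The edges on the cycle 9-8-13-10-4-7-1-9 are not bridges since each lies on that cycle.
But removing 9 - 11 disconnects 9 from 11; removing 12 - 3 disconnects 12 from 3; removing 9 - 5 disconnects 9 from 5; removing 12 - 8 disconnects 12 from 8 — these are bridges.
In total 7 edges are bridges.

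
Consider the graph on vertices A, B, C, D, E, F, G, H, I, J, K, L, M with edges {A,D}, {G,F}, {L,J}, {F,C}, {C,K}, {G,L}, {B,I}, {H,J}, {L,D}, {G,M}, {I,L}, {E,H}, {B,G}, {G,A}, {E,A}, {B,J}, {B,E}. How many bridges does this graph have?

The edges on the cycle B-G-L-D-A-E-B are not bridges since each lies on that cycle.
But removing C-F disconnects C from F; removing K-C disconnects K from C; removing G-F disconnects G from F; removing G-M disconnects G from M — these are bridges.
That makes 4 bridges.

4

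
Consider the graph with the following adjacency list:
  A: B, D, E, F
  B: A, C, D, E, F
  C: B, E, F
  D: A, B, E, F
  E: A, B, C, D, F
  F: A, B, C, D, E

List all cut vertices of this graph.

Removing B, for instance, still leaves 1 component. No single vertex removal increases the component count — the graph has no articulation points.

none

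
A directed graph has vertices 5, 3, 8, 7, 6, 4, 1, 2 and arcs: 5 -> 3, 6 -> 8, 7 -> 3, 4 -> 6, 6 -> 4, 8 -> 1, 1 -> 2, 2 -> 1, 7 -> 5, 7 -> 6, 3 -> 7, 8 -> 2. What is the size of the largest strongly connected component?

{3, 5, 7} are all mutually reachable — one SCC of size 3.
{4, 6} are all mutually reachable — one SCC of size 2.
{1, 2} are all mutually reachable — one SCC of size 2.
{8} is an SCC by itself.
The largest has 3 vertices.

3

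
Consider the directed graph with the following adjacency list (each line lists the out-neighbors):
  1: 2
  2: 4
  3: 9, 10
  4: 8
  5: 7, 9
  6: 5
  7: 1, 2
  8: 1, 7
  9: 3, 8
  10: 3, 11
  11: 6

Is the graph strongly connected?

There is no directed path from 8 to 6, so the graph is not strongly connected.

No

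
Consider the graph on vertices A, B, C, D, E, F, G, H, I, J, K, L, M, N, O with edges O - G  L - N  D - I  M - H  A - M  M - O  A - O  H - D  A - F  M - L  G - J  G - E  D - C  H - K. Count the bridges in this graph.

11

The edges on the cycle A-M-O-A are not bridges since each lies on that cycle.
But removing M - H disconnects M from H; removing H - K disconnects H from K; removing O - G disconnects O from G; removing G - E disconnects G from E — these are bridges.
In total 11 edges are bridges.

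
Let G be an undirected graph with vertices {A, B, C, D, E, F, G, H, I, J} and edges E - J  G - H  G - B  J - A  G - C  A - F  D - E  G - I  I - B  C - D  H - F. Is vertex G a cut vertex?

Deleting G raises the number of components from 1 to 2, so G is a cut vertex.

Yes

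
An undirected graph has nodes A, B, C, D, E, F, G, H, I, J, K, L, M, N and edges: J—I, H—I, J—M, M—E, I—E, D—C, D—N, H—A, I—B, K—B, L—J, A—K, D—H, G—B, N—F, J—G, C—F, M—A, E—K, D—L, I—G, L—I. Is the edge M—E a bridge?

No

After removing M—E, the path M-J-I-E still connects them, so the edge is not a bridge.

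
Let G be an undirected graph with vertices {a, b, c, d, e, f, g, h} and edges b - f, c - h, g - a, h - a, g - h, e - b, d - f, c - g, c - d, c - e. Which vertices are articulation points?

Removing c increases the component count from 1 to 2, so c is a cut vertex.
By contrast removing f leaves 1 component; it is not a cut vertex. No other vertex is a cut vertex either.

c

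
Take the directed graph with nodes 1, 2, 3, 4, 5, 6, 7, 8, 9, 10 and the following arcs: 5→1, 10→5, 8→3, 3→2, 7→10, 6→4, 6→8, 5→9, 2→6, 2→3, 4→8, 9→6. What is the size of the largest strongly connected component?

5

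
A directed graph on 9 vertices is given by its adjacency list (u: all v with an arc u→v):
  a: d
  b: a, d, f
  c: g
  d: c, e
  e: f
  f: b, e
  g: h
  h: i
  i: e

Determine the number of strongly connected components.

1

{a, b, c, d, e, f, g, h, i} are all mutually reachable — one SCC of size 9.
That gives 1 strongly connected component.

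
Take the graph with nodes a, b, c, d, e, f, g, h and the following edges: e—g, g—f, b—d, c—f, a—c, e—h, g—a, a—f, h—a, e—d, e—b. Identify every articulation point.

Removing e increases the component count from 1 to 2, so e is a cut vertex.
By contrast removing f leaves 1 component; it is not a cut vertex. No other vertex is a cut vertex either.

e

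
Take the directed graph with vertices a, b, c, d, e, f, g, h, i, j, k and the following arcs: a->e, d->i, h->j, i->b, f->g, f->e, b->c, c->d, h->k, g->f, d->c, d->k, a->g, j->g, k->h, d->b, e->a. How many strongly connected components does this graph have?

4

{b, c, d, i} are all mutually reachable — one SCC of size 4.
{a, e, f, g} are all mutually reachable — one SCC of size 4.
{h, k} are all mutually reachable — one SCC of size 2.
{j} is an SCC by itself.
That gives 4 strongly connected components.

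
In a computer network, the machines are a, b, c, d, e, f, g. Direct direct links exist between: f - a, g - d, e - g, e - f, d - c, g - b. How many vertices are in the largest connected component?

7

Starting from a we can reach a, b, c, d, e, f, g. That is one component of size 7.
The largest has 7 vertices.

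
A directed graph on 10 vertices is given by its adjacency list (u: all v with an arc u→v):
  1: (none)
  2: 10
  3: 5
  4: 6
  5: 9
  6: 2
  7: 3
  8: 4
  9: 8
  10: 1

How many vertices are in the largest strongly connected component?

{6} is an SCC by itself.
{3} is an SCC by itself.
{8} is an SCC by itself.
{10} is an SCC by itself.
{1} is an SCC by itself.
(and 5 more singleton SCCs)
The largest has 1 vertex.

1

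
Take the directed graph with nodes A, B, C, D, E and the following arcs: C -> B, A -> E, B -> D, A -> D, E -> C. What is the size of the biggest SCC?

{B} is an SCC by itself.
{E} is an SCC by itself.
{D} is an SCC by itself.
{C} is an SCC by itself.
{A} is an SCC by itself.
The largest has 1 vertex.

1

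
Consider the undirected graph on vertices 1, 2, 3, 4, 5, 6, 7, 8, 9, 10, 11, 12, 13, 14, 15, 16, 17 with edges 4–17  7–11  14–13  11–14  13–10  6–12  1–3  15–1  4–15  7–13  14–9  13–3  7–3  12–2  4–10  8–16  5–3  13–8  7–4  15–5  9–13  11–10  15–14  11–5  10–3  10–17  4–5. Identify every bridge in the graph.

12-2, 12-6, 13-8, 16-8

The edges on the cycle 7-11-10-4-7 are not bridges since each lies on that cycle.
But removing 13–8 disconnects 13 from 8; removing 6–12 disconnects 6 from 12; removing 8–16 disconnects 8 from 16; removing 2–12 disconnects 2 from 12 — these are bridges.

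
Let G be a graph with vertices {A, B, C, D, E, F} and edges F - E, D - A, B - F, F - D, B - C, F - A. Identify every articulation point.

Removing B increases the component count from 1 to 2, so B is a cut vertex.
Removing F increases the component count from 1 to 3, so F is a cut vertex.
By contrast removing E leaves 1 component; it is not a cut vertex. No other vertex is a cut vertex either.

B, F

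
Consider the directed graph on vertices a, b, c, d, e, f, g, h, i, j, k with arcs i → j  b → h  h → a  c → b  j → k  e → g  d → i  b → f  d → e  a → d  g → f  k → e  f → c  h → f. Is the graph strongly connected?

Yes

From i we can reach every vertex (a, b, c, d, e, f, g, h, i, j, k), and every vertex can reach i (a, b, c, d, e, f, g, h, i, j, k). So the whole graph is one strongly connected component.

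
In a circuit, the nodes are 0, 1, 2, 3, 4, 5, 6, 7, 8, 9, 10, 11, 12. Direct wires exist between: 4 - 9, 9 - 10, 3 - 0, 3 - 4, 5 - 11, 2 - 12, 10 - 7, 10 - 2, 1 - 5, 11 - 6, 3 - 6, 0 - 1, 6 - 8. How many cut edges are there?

The edges on the cycle 3-0-1-5-11-6-3 are not bridges since each lies on that cycle.
But removing 10 - 7 disconnects 10 from 7; removing 3 - 4 disconnects 3 from 4; removing 10 - 2 disconnects 10 from 2; removing 4 - 9 disconnects 4 from 9 — these are bridges.
In total 7 edges are bridges.

7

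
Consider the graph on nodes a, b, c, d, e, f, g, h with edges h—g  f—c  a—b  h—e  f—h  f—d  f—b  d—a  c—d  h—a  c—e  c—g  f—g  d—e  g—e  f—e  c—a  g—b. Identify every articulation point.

none

Removing h, for instance, still leaves 1 component. No single vertex removal increases the component count — the graph has no articulation points.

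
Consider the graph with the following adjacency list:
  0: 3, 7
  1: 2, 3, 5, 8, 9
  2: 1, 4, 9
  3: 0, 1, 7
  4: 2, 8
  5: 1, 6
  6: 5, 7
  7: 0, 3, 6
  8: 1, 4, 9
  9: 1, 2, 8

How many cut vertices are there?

Removing 1 increases the component count from 1 to 2, so 1 is a cut vertex.
By contrast removing 3 leaves 1 component; it is not a cut vertex. No other vertex is a cut vertex either.

1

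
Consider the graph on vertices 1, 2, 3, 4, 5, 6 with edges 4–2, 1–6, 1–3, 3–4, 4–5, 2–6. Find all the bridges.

4-5

The edges on the cycle 1-3-4-2-6-1 are not bridges since each lies on that cycle.
But removing 4–5 disconnects 4 from 5 — this is a bridge.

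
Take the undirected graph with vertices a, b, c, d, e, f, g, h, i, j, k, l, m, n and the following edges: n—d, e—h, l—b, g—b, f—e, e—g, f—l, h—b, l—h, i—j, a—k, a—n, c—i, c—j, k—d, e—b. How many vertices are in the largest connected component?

6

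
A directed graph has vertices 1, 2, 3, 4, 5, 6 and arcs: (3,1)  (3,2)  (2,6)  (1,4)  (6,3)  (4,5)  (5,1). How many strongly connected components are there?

2

{1, 4, 5} are all mutually reachable — one SCC of size 3.
{2, 3, 6} are all mutually reachable — one SCC of size 3.
That gives 2 strongly connected components.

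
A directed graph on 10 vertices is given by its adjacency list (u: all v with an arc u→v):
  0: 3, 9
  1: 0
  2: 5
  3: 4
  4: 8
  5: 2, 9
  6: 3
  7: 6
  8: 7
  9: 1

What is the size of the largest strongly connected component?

5

{3, 4, 6, 7, 8} are all mutually reachable — one SCC of size 5.
{0, 1, 9} are all mutually reachable — one SCC of size 3.
{2, 5} are all mutually reachable — one SCC of size 2.
The largest has 5 vertices.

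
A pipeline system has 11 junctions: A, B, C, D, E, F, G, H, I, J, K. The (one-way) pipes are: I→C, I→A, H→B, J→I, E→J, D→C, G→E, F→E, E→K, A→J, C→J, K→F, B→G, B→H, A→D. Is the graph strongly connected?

No

There is no directed path from I to G, so the graph is not strongly connected.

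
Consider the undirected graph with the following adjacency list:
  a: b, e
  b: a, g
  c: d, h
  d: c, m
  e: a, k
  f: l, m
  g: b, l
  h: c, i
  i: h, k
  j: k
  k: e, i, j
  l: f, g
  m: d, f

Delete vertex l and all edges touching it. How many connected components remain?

1

With l gone, the remaining components are: {a, b, c, d, e, f, g, h, i, j, k, m}.
That is 1 component.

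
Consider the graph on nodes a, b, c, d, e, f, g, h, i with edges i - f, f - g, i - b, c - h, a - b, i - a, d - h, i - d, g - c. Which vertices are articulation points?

i

Removing i increases the component count from 2 to 3, so i is a cut vertex.
By contrast removing c leaves 2 components; it is not a cut vertex. No other vertex is a cut vertex either.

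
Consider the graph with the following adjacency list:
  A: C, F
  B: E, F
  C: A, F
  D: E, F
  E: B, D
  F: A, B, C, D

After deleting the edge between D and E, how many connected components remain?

1

D and E are still connected via D-F-B-E, so the component count stays at 1.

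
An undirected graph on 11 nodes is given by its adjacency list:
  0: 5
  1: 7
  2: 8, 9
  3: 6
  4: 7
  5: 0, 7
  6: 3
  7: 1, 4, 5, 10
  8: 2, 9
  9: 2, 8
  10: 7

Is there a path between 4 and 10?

From 4 we can reach 0, 1, 4, 5, 7, 10, which includes 10.

Yes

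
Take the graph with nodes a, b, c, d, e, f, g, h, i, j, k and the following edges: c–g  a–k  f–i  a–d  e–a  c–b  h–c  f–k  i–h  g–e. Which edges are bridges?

The edges on the cycle f-i-h-c-g-e-a-k-f are not bridges since each lies on that cycle.
But removing d–a disconnects d from a; removing b–c disconnects b from c — these are bridges.

a-d, b-c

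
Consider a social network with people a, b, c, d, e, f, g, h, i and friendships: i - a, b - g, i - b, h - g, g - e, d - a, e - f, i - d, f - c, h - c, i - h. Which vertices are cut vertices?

Removing i increases the component count from 1 to 2, so i is a cut vertex.
By contrast removing d leaves 1 component; it is not a cut vertex. No other vertex is a cut vertex either.

i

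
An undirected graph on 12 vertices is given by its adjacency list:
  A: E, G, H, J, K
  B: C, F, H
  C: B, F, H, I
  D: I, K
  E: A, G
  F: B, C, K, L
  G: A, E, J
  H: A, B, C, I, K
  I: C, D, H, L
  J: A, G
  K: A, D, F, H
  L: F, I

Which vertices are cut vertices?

Removing A increases the component count from 1 to 2, so A is a cut vertex.
By contrast removing L leaves 1 component; it is not a cut vertex. No other vertex is a cut vertex either.

A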